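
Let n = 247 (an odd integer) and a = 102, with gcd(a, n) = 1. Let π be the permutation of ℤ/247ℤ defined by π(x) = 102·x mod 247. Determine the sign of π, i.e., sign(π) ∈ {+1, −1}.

Start at x=77: 77 → 197 → 87 → 229 → 140 → 201 → 1 → … (one orbit).
Cycle type of π: 12×19 + 3×6 + 1; total 26 cycles.
26 cycles on 247: each ℓ→(−1)^(ℓ−1), product (−1)^221 = -1.
Check: (102/247) = -1 by Zolotarev.

-1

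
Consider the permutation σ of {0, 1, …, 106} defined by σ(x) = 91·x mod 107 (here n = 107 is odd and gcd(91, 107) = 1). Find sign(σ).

-1

Trace 20: π^k(20) = [20, 1, 91, 42, 77, 52, 24] for k=0..6.
π_91 has 2 disjoint cycles with lengths [106, 1] on {0,…,106}.
107 − 2 = 105 transpositions; sign(π) = (−1)^105 = -1.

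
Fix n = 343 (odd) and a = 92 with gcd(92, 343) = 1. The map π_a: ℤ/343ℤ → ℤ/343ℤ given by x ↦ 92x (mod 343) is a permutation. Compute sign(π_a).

Start at x=50: 50 → 141 → 281 → 127 → 22 → 309 → 302 → … (one orbit).
Decompose π into cycles: lengths [49, 49, 49, 49, 49, 49, 7, 7, 7, 7, 7, 7, 1, 1, 1, 1, 1, 1, 1] (19 cycles, including the fixed point 0).
Σ(ℓ_i−1) = 343−19 = 324; sign = (−1)^324 = +1.
Check: (92/343) = +1 by Zolotarev.

+1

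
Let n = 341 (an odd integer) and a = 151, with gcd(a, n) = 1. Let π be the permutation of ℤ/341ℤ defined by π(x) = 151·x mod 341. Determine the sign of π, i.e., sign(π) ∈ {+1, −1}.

+1

Start at x=126: 126 → 271 → 1 → 151 → 295 → 215 → 70 → … (one orbit).
Cycle lengths of π_151 on ℤ/341ℤ: [10, 10, 10, 10, 10, 10, 10, 10, 10, 10, 10, 10, 10, 10, 10, 10, 10, 10, 10, 10, 10, 10, 10, 10, 10, 10, 10, 10, 10, 10, 10, 10, 10, 10, 1]; 35 cycles in total.
n − c = 341 − 35 = 306; sign = (−1)^306 = +1.
Zolotarev: (151|341) = +1, matching the cycle-count sign.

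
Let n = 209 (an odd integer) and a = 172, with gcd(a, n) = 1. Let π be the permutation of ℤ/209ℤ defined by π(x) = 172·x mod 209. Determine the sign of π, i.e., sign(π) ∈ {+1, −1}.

Orbit of 134 under x↦172x: [134, 58, 153, 191, 39, 20, 96]… (length divides ord_209(172)).
The orbit structure of x ↦ 172x mod 209: 38 orbits of sizes [10, 10, 10, 10, 10, 10, 10, 10, 10, 10, 10, 10, 10, 10, 10, 10, 10, 10, 10, 1, 1, 1, 1, 1, 1, 1, 1, 1, 1, 1, 1, 1, 1, 1, 1, 1, 1, 1].
n − c = 209 − 38 = 171; sign = (−1)^171 = -1.
The Jacobi symbol (172|209) = -1 (Zolotarev) agrees.

-1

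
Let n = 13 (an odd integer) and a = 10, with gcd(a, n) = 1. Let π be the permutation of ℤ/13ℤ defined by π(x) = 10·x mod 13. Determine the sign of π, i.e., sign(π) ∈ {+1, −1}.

+1

Trace 12: π^k(12) = [12, 3, 4, 1, 10, 9] for k=0..5.
π_10 has 3 disjoint cycles with lengths [6, 6, 1] on {0,…,12}.
3 cycles on 13: each ℓ→(−1)^(ℓ−1), product (−1)^10 = +1.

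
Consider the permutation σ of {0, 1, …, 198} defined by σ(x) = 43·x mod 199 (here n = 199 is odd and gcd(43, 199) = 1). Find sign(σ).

Trace 175: π^k(175) = [175, 162, 1, 43, 58, 106, 180] for k=0..6.
Cycle lengths of π_43 on ℤ/199ℤ: [9, 9, 9, 9, 9, 9, 9, 9, 9, 9, 9, 9, 9, 9, 9, 9, 9, 9, 9, 9, 9, 9, 1]; 23 cycles in total.
n − c = 199 − 23 = 176; sign = (−1)^176 = +1.

+1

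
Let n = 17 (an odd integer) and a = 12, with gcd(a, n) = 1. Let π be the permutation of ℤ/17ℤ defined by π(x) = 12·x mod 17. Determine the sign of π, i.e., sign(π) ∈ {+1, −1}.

-1

Orbit of 8 under x↦12x: [8, 11, 13, 3, 2, 7, 16]… (length divides ord_17(12)).
The orbit structure of x ↦ 12x mod 17: 2 orbits of sizes [16, 1].
With 2 cycles on 17 points, sign = (−1)^{17−2} = -1.
Zolotarev: (12|17) = -1, matching the cycle-count sign.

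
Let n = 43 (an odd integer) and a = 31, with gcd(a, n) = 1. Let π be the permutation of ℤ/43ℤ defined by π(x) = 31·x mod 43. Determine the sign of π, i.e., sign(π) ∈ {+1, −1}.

+1

Trace 4: π^k(4) = [4, 38, 17, 11, 40, 36, 41] for k=0..6.
Cycle type of π: 21×2 + 1; total 3 cycles.
Σ(ℓ_i−1) = 43−3 = 40; sign = (−1)^40 = +1.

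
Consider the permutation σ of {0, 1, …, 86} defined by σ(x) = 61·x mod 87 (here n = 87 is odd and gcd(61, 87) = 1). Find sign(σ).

-1

Trace 61: π^k(61) = [61, 67, 85, 52, 40, 4, 70] for k=0..6.
6 cycles of lengths [28, 28, 28, 1, 1, 1].
With 6 cycles on 87 points, sign = (−1)^{87−6} = -1.
(61|87)_J = -1 (Zolotarev's lemma cross-check).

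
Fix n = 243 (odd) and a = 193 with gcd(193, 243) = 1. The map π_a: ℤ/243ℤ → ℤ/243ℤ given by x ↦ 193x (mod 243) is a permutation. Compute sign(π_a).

+1

Trace 115: π^k(115) = [115, 82, 31, 151, 226, 121, 25] for k=0..6.
Cycle type of π: 81×2 + 27×2 + 9×2 + 3×2 + 1×3; total 11 cycles.
11 cycles on 243: each ℓ→(−1)^(ℓ−1), product (−1)^232 = +1.
Zolotarev: (193|243) = +1, matching the cycle-count sign.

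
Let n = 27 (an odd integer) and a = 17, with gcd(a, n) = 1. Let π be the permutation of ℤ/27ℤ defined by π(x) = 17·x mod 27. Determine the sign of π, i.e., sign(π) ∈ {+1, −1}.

-1

Trace 19: π^k(19) = [19, 26, 10, 8, 1, 17] for k=0..5.
The orbit structure of x ↦ 17x mod 27: 8 orbits of sizes [6, 6, 6, 2, 2, 2, 2, 1].
With 8 cycles on 27 points, sign = (−1)^{27−8} = -1.
The Jacobi symbol (17|27) = -1 (Zolotarev) agrees.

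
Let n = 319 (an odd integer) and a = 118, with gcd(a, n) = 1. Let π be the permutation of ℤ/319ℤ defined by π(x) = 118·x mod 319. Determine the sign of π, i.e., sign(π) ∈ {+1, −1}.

+1

Start at x=152: 152 → 72 → 202 → 230 → 25 → 79 → 71 → … (one orbit).
5 cycles of lengths [140, 140, 28, 10, 1].
sign(π) = (−1)^{n − #cycles} = (−1)^{319−5} = (−1)^314 = +1.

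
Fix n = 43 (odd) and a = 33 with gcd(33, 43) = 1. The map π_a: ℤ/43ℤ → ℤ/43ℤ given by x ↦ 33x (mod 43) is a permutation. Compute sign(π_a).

-1

Orbit of 6 under x↦33x: [6, 26, 41, 20, 15, 22, 38]… (length divides ord_43(33)).
Cycle type of π: 42 + 1; total 2 cycles.
With 2 cycles on 43 points, sign = (−1)^{43−2} = -1.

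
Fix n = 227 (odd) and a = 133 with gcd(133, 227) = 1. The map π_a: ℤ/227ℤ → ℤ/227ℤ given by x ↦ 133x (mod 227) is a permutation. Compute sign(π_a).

Start at x=139: 139 → 100 → 134 → 116 → 219 → 71 → 136 → … (one orbit).
The orbit structure of x ↦ 133x mod 227: 3 orbits of sizes [113, 113, 1].
3 cycles on 227: each ℓ→(−1)^(ℓ−1), product (−1)^224 = +1.
The Jacobi symbol (133|227) = +1 (Zolotarev) agrees.

+1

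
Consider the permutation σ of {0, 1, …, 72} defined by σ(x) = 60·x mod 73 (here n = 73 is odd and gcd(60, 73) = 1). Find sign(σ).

-1

Start at x=12: 12 → 63 → 57 → 62 → 70 → 39 → 4 → … (one orbit).
Decompose π into cycles: lengths [72, 1] (2 cycles, including the fixed point 0).
2 cycles on 73: each ℓ→(−1)^(ℓ−1), product (−1)^71 = -1.
(60|73)_J = -1 (Zolotarev's lemma cross-check).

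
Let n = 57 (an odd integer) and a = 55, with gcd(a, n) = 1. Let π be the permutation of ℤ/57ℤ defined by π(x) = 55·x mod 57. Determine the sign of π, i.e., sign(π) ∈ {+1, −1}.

+1

Trace 1: π^k(1) = [1, 55, 4, 49, 16, 25, 7] for k=0..6.
π_55 has 9 disjoint cycles with lengths [9, 9, 9, 9, 9, 9, 1, 1, 1] on {0,…,56}.
57 − 9 = 48 transpositions; sign(π) = (−1)^48 = +1.
Check: (55/57) = +1 by Zolotarev.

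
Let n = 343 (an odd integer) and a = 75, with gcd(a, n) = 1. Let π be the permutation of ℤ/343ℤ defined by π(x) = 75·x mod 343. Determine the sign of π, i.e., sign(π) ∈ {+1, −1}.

Orbit of 181 under x↦75x: [181, 198, 101, 29, 117, 200, 251]… (length divides ord_343(75)).
Cycle lengths of π_75 on ℤ/343ℤ: [294, 42, 6, 1]; 4 cycles in total.
With 4 cycles on 343 points, sign = (−1)^{343−4} = -1.
Zolotarev: (75|343) = -1, matching the cycle-count sign.

-1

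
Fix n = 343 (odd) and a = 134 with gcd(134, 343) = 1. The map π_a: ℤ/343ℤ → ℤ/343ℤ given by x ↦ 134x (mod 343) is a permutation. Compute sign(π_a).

Orbit of 85 under x↦134x: [85, 71, 253, 288, 176, 260, 197]… (length divides ord_343(134)).
Decompose π into cycles: lengths [49, 49, 49, 49, 49, 49, 7, 7, 7, 7, 7, 7, 1, 1, 1, 1, 1, 1, 1] (19 cycles, including the fixed point 0).
343 − 19 = 324 transpositions; sign(π) = (−1)^324 = +1.
Check: (134/343) = +1 by Zolotarev.

+1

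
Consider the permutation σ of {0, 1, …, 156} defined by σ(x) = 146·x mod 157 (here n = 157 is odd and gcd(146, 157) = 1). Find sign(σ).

Start at x=106: 106 → 90 → 109 → 57 → 1 → 146 → 121 → … (one orbit).
Cycle type of π: 78×2 + 1; total 3 cycles.
157 − 3 = 154 transpositions; sign(π) = (−1)^154 = +1.
(146|157)_J = +1 (Zolotarev's lemma cross-check).

+1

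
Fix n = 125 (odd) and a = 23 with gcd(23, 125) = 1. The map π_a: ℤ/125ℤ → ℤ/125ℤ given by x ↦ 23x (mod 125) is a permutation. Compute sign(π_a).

-1

Start at x=78: 78 → 44 → 12 → 26 → 98 → 4 → 92 → … (one orbit).
The orbit structure of x ↦ 23x mod 125: 4 orbits of sizes [100, 20, 4, 1].
125 − 4 = 121 transpositions; sign(π) = (−1)^121 = -1.
The Jacobi symbol (23|125) = -1 (Zolotarev) agrees.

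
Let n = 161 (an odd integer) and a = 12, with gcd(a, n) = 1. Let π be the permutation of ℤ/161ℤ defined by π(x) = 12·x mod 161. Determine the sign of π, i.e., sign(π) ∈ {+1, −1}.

Start at x=142: 142 → 94 → 1 → 12 → 144 → 118 → 128 → … (one orbit).
The orbit structure of x ↦ 12x mod 161: 6 orbits of sizes [66, 66, 11, 11, 6, 1].
n − c = 161 − 6 = 155; sign = (−1)^155 = -1.
The Jacobi symbol (12|161) = -1 (Zolotarev) agrees.

-1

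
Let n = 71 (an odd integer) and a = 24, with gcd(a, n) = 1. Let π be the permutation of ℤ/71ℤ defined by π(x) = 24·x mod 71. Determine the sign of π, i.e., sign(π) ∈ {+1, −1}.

Trace 60: π^k(60) = [60, 20, 54, 18, 6, 2, 48] for k=0..6.
Decompose π into cycles: lengths [35, 35, 1] (3 cycles, including the fixed point 0).
sign(π) = (−1)^{n − #cycles} = (−1)^{71−3} = (−1)^68 = +1.
Via Zolotarev, sign(π_{24}) = (24|71) = +1.

+1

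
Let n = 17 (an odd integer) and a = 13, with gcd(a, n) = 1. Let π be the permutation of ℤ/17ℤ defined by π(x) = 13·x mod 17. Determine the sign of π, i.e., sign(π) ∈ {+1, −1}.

Start at x=4: 4 → 1 → 13 → 16 → 4 (one orbit).
The orbit structure of x ↦ 13x mod 17: 5 orbits of sizes [4, 4, 4, 4, 1].
17 − 5 = 12 transpositions; sign(π) = (−1)^12 = +1.

+1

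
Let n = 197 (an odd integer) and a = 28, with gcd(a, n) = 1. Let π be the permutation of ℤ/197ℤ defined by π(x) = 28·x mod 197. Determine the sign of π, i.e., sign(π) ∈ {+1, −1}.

Orbit of 53 under x↦28x: [53, 105, 182, 171, 60, 104, 154]… (length divides ord_197(28)).
Decompose π into cycles: lengths [49, 49, 49, 49, 1] (5 cycles, including the fixed point 0).
n − c = 197 − 5 = 192; sign = (−1)^192 = +1.

+1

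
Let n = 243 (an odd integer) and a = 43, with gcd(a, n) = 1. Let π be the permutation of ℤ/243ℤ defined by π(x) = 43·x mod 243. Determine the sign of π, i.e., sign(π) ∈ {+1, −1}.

Trace 112: π^k(112) = [112, 199, 52, 49, 163, 205, 67] for k=0..6.
Cycle lengths of π_43 on ℤ/243ℤ: [81, 81, 27, 27, 9, 9, 3, 3, 1, 1, 1]; 11 cycles in total.
Σ(ℓ_i−1) = 243−11 = 232; sign = (−1)^232 = +1.
Via Zolotarev, sign(π_{43}) = (43|243) = +1.

+1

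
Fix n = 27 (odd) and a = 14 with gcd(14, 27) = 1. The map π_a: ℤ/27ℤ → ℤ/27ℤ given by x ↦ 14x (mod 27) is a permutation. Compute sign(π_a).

-1

Trace 5: π^k(5) = [5, 16, 8, 4, 2, 1, 14] for k=0..6.
Cycle type of π: 18 + 6 + 2 + 1; total 4 cycles.
4 cycles on 27: each ℓ→(−1)^(ℓ−1), product (−1)^23 = -1.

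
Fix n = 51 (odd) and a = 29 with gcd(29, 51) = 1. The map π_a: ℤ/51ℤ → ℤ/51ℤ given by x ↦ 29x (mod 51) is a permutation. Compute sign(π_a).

Trace 23: π^k(23) = [23, 4, 14, 49, 44, 1, 29] for k=0..6.
Cycle lengths of π_29 on ℤ/51ℤ: [16, 16, 16, 2, 1]; 5 cycles in total.
51 − 5 = 46 transpositions; sign(π) = (−1)^46 = +1.

+1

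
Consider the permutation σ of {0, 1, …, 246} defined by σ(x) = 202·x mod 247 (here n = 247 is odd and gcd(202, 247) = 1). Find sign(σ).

Trace 49: π^k(49) = [49, 18, 178, 141, 77, 240, 68] for k=0..6.
Cycle type of π: 12×19 + 6×3 + 1; total 23 cycles.
With 23 cycles on 247 points, sign = (−1)^{247−23} = +1.
The Jacobi symbol (202|247) = +1 (Zolotarev) agrees.

+1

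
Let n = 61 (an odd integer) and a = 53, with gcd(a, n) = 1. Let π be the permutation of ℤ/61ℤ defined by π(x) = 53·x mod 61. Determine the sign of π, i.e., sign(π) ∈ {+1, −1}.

Start at x=27: 27 → 28 → 20 → 23 → 60 → 8 → 58 → … (one orbit).
Cycle type of π: 20×3 + 1; total 4 cycles.
n − c = 61 − 4 = 57; sign = (−1)^57 = -1.

-1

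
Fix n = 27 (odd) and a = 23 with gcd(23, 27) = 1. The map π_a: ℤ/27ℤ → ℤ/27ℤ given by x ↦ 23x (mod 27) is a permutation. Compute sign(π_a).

Orbit of 10 under x↦23x: [10, 14, 25, 8, 22, 20, 1]… (length divides ord_27(23)).
The orbit structure of x ↦ 23x mod 27: 4 orbits of sizes [18, 6, 2, 1].
With 4 cycles on 27 points, sign = (−1)^{27−4} = -1.

-1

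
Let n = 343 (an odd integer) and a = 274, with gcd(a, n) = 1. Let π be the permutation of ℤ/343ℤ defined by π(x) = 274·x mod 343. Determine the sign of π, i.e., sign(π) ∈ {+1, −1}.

Trace 155: π^k(155) = [155, 281, 162, 141, 218, 50, 323] for k=0..6.
π_274 has 19 disjoint cycles with lengths [49, 49, 49, 49, 49, 49, 7, 7, 7, 7, 7, 7, 1, 1, 1, 1, 1, 1, 1] on {0,…,342}.
Σ(ℓ_i−1) = 343−19 = 324; sign = (−1)^324 = +1.

+1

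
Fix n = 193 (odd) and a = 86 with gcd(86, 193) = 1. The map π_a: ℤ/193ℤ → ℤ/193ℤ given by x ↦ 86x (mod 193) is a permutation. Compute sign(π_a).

Trace 190: π^k(190) = [190, 128, 7, 23, 48, 75, 81] for k=0..6.
The orbit structure of x ↦ 86x mod 193: 3 orbits of sizes [96, 96, 1].
sign(π) = (−1)^{n − #cycles} = (−1)^{193−3} = (−1)^190 = +1.

+1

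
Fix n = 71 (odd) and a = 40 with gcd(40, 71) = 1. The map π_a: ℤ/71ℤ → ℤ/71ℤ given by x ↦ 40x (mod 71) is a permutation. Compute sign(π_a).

+1

Trace 4: π^k(4) = [4, 18, 10, 45, 25, 6, 27] for k=0..6.
Cycle lengths of π_40 on ℤ/71ℤ: [35, 35, 1]; 3 cycles in total.
n − c = 71 − 3 = 68; sign = (−1)^68 = +1.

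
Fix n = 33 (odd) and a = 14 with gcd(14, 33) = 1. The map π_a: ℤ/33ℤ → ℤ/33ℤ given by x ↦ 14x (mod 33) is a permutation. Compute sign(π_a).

-1

Orbit of 31 under x↦14x: [31, 5, 4, 23, 25, 20, 16]… (length divides ord_33(14)).
6 cycles of lengths [10, 10, 5, 5, 2, 1].
n − c = 33 − 6 = 27; sign = (−1)^27 = -1.
Check: (14/33) = -1 by Zolotarev.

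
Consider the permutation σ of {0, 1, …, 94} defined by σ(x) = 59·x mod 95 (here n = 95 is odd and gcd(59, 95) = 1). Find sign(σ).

-1

Trace 1: π^k(1) = [1, 59, 61, 84, 16, 89, 26] for k=0..6.
Cycle type of π: 18×5 + 2×2 + 1; total 8 cycles.
n − c = 95 − 8 = 87; sign = (−1)^87 = -1.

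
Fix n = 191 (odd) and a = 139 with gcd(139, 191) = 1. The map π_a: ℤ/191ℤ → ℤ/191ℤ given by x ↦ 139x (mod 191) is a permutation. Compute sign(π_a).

-1

Orbit of 160 under x↦139x: [160, 84, 25, 37, 177, 155, 153]… (length divides ord_191(139)).
π_139 has 6 disjoint cycles with lengths [38, 38, 38, 38, 38, 1] on {0,…,190}.
n − c = 191 − 6 = 185; sign = (−1)^185 = -1.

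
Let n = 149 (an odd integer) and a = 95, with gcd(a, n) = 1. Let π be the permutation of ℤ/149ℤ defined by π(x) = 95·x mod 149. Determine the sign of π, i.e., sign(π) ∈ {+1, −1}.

Orbit of 127 under x↦95x: [127, 145, 67, 107, 33, 6, 123]… (length divides ord_149(95)).
Cycle type of π: 37×4 + 1; total 5 cycles.
5 cycles on 149: each ℓ→(−1)^(ℓ−1), product (−1)^144 = +1.

+1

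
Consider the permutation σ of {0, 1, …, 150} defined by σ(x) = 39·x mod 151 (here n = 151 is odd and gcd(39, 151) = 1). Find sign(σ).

+1

Trace 31: π^k(31) = [31, 1, 39, 11, 127, 121, 38] for k=0..6.
Cycle lengths of π_39 on ℤ/151ℤ: [75, 75, 1]; 3 cycles in total.
sign(π) = (−1)^{n − #cycles} = (−1)^{151−3} = (−1)^148 = +1.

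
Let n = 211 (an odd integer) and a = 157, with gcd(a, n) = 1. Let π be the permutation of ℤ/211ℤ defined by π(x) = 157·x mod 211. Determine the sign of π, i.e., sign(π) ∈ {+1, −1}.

Start at x=12: 12 → 196 → 177 → 148 → 26 → 73 → 67 → … (one orbit).
The orbit structure of x ↦ 157x mod 211: 6 orbits of sizes [42, 42, 42, 42, 42, 1].
6 cycles on 211: each ℓ→(−1)^(ℓ−1), product (−1)^205 = -1.

-1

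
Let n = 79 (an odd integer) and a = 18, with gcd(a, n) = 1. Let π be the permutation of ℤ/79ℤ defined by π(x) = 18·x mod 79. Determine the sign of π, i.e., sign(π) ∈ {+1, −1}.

+1

Trace 1: π^k(1) = [1, 18, 8, 65, 64, 46, 38] for k=0..6.
Cycle lengths of π_18 on ℤ/79ℤ: [13, 13, 13, 13, 13, 13, 1]; 7 cycles in total.
n − c = 79 − 7 = 72; sign = (−1)^72 = +1.
The Jacobi symbol (18|79) = +1 (Zolotarev) agrees.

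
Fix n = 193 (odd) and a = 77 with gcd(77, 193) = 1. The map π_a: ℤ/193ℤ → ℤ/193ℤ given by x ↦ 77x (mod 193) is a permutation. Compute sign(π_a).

-1

Orbit of 63 under x↦77x: [63, 26, 72, 140, 165, 160, 161]… (length divides ord_193(77)).
Decompose π into cycles: lengths [192, 1] (2 cycles, including the fixed point 0).
2 cycles on 193: each ℓ→(−1)^(ℓ−1), product (−1)^191 = -1.
(77|193)_J = -1 (Zolotarev's lemma cross-check).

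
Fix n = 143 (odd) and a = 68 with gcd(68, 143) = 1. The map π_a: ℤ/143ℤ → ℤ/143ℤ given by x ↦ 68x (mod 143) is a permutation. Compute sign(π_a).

-1

Start at x=113: 113 → 105 → 133 → 35 → 92 → 107 → 126 → … (one orbit).
Decompose π into cycles: lengths [30, 30, 30, 30, 10, 3, 3, 3, 3, 1] (10 cycles, including the fixed point 0).
143 − 10 = 133 transpositions; sign(π) = (−1)^133 = -1.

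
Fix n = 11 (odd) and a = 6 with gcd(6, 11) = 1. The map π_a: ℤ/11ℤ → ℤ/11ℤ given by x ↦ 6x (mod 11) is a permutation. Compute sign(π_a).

-1

Trace 5: π^k(5) = [5, 8, 4, 2, 1, 6, 3] for k=0..6.
Decompose π into cycles: lengths [10, 1] (2 cycles, including the fixed point 0).
2 cycles on 11: each ℓ→(−1)^(ℓ−1), product (−1)^9 = -1.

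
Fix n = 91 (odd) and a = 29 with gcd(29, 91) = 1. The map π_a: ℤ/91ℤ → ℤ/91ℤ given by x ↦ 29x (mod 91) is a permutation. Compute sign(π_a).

Trace 29: π^k(29) = [29, 22, 1] for k=0..2.
The orbit structure of x ↦ 29x mod 91: 35 orbits of sizes [3, 3, 3, 3, 3, 3, 3, 3, 3, 3, 3, 3, 3, 3, 3, 3, 3, 3, 3, 3, 3, 3, 3, 3, 3, 3, 3, 3, 1, 1, 1, 1, 1, 1, 1].
n − c = 91 − 35 = 56; sign = (−1)^56 = +1.
(29|91)_J = +1 (Zolotarev's lemma cross-check).

+1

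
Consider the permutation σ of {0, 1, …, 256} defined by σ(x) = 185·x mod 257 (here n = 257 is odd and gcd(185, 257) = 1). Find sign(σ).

+1

Trace 124: π^k(124) = [124, 67, 59, 121, 26, 184, 116] for k=0..6.
Decompose π into cycles: lengths [128, 128, 1] (3 cycles, including the fixed point 0).
257 − 3 = 254 transpositions; sign(π) = (−1)^254 = +1.
Via Zolotarev, sign(π_{185}) = (185|257) = +1.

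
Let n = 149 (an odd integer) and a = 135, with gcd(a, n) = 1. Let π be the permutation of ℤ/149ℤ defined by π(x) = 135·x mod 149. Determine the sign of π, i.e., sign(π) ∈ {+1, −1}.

-1

Trace 15: π^k(15) = [15, 88, 109, 113, 57, 96, 146] for k=0..6.
Cycle type of π: 148 + 1; total 2 cycles.
With 2 cycles on 149 points, sign = (−1)^{149−2} = -1.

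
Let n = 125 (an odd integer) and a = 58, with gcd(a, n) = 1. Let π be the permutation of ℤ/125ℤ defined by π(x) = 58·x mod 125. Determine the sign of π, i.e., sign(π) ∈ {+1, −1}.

-1

Trace 31: π^k(31) = [31, 48, 34, 97, 1, 58, 114] for k=0..6.
Cycle lengths of π_58 on ℤ/125ℤ: [100, 20, 4, 1]; 4 cycles in total.
With 4 cycles on 125 points, sign = (−1)^{125−4} = -1.
Via Zolotarev, sign(π_{58}) = (58|125) = -1.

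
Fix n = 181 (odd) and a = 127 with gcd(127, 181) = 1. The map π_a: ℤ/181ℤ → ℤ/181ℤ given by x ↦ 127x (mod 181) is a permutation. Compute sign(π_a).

-1

Start at x=140: 140 → 42 → 85 → 116 → 71 → 148 → 153 → … (one orbit).
Cycle lengths of π_127 on ℤ/181ℤ: [180, 1]; 2 cycles in total.
2 cycles on 181: each ℓ→(−1)^(ℓ−1), product (−1)^179 = -1.
Check: (127/181) = -1 by Zolotarev.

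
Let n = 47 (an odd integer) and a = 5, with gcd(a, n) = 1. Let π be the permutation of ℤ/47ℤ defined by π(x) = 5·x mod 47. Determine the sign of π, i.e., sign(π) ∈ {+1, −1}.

Orbit of 35 under x↦5x: [35, 34, 29, 4, 20, 6, 30]… (length divides ord_47(5)).
Cycle type of π: 46 + 1; total 2 cycles.
With 2 cycles on 47 points, sign = (−1)^{47−2} = -1.
Zolotarev: (5|47) = -1, matching the cycle-count sign.

-1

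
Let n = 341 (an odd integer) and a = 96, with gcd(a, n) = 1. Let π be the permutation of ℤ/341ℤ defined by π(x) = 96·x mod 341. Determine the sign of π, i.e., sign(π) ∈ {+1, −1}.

+1

Trace 163: π^k(163) = [163, 303, 103, 340, 245, 332, 159] for k=0..6.
The orbit structure of x ↦ 96x mod 341: 13 orbits of sizes [30, 30, 30, 30, 30, 30, 30, 30, 30, 30, 30, 10, 1].
sign(π) = (−1)^{n − #cycles} = (−1)^{341−13} = (−1)^328 = +1.
Via Zolotarev, sign(π_{96}) = (96|341) = +1.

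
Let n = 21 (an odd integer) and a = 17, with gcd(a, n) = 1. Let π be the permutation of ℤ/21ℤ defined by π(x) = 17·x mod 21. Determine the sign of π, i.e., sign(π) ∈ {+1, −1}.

+1

Orbit of 17 under x↦17x: [17, 16, 20, 4, 5, 1]… (length divides ord_21(17)).
Cycle lengths of π_17 on ℤ/21ℤ: [6, 6, 6, 2, 1]; 5 cycles in total.
Σ(ℓ_i−1) = 21−5 = 16; sign = (−1)^16 = +1.
Via Zolotarev, sign(π_{17}) = (17|21) = +1.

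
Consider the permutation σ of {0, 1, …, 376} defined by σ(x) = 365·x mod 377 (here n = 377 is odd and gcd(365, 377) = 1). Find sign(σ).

Start at x=365: 365 → 144 → 157 → 1 → 365 (one orbit).
Cycle type of π: 4×91 + 1×13; total 104 cycles.
377 − 104 = 273 transpositions; sign(π) = (−1)^273 = -1.

-1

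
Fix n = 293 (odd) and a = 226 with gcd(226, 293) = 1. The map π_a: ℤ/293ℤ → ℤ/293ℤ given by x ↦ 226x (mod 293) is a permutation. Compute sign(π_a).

+1

Start at x=229: 229 → 186 → 137 → 197 → 279 → 59 → 149 → … (one orbit).
π_226 has 5 disjoint cycles with lengths [73, 73, 73, 73, 1] on {0,…,292}.
Σ(ℓ_i−1) = 293−5 = 288; sign = (−1)^288 = +1.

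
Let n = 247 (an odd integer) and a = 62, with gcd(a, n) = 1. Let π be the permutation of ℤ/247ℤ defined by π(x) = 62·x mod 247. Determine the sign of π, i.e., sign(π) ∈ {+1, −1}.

+1

Orbit of 1 under x↦62x: [1, 62, 139, 220, 55, 199, 235]… (length divides ord_247(62)).
π_62 has 17 disjoint cycles with lengths [18, 18, 18, 18, 18, 18, 18, 18, 18, 18, 18, 18, 9, 9, 6, 6, 1] on {0,…,246}.
n − c = 247 − 17 = 230; sign = (−1)^230 = +1.
Via Zolotarev, sign(π_{62}) = (62|247) = +1.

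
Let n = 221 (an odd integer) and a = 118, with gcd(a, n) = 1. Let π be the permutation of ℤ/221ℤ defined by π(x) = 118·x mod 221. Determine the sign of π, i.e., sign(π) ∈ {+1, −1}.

+1

Start at x=118: 118 → 1 → 118 (one orbit).
Decompose π into cycles: lengths [2, 2, 2, 2, 2, 2, 2, 2, 2, 2, 2, 2, 2, 2, 2, 2, 2, 2, 2, 2, 2, 2, 2, 2, 2, 2, 2, 2, 2, 2, 2, 2, 2, 2, 2, 2, 2, 2, 2, 2, 2, 2, 2, 2, 2, 2, 2, 2, 2, 2, 2, 2, 2, 2, 2, 2, 2, 2, 2, 2, 2, 2, 2, 2, 2, 2, 2, 2, 2, 2, 2, 2, 2, 2, 2, 2, 2, 2, 2, 2, 2, 2, 2, 2, 2, 2, 2, 2, 2, 2, 2, 2, 2, 2, 2, 2, 2, 2, 2, 2, 2, 2, 2, 2, 1, 1, 1, 1, 1, 1, 1, 1, 1, 1, 1, 1, 1] (117 cycles, including the fixed point 0).
With 117 cycles on 221 points, sign = (−1)^{221−117} = +1.
The Jacobi symbol (118|221) = +1 (Zolotarev) agrees.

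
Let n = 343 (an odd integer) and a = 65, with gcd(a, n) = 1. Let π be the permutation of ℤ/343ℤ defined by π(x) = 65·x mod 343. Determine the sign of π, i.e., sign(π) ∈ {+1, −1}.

Orbit of 228 under x↦65x: [228, 71, 156, 193, 197, 114, 207]… (length divides ord_343(65)).
Decompose π into cycles: lengths [147, 147, 21, 21, 3, 3, 1] (7 cycles, including the fixed point 0).
With 7 cycles on 343 points, sign = (−1)^{343−7} = +1.

+1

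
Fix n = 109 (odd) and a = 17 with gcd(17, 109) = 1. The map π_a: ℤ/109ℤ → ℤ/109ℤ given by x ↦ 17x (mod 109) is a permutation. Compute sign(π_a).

-1

Orbit of 1 under x↦17x: [1, 17, 71, 8, 27, 23, 64]… (length divides ord_109(17)).
Decompose π into cycles: lengths [36, 36, 36, 1] (4 cycles, including the fixed point 0).
Σ(ℓ_i−1) = 109−4 = 105; sign = (−1)^105 = -1.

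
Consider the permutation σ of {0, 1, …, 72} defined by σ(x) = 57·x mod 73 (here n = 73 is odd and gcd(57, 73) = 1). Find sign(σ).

+1

Orbit of 8 under x↦57x: [8, 18, 4, 9, 2, 41, 1]… (length divides ord_73(57)).
5 cycles of lengths [18, 18, 18, 18, 1].
n − c = 73 − 5 = 68; sign = (−1)^68 = +1.
(57|73)_J = +1 (Zolotarev's lemma cross-check).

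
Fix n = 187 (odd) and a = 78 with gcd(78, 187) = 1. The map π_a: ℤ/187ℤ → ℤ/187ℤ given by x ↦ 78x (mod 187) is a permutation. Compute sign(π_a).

Start at x=12: 12 → 1 → 78 → 100 → 133 → 89 → 23 → … (one orbit).
Decompose π into cycles: lengths [16, 16, 16, 16, 16, 16, 16, 16, 16, 16, 16, 1, 1, 1, 1, 1, 1, 1, 1, 1, 1, 1] (22 cycles, including the fixed point 0).
sign(π) = (−1)^{n − #cycles} = (−1)^{187−22} = (−1)^165 = -1.

-1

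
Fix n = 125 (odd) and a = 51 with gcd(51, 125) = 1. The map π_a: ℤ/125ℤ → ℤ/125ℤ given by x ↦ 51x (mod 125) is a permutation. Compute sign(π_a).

+1

Orbit of 101 under x↦51x: [101, 26, 76, 1, 51]… (length divides ord_125(51)).
45 cycles of lengths [5, 5, 5, 5, 5, 5, 5, 5, 5, 5, 5, 5, 5, 5, 5, 5, 5, 5, 5, 5, 1, 1, 1, 1, 1, 1, 1, 1, 1, 1, 1, 1, 1, 1, 1, 1, 1, 1, 1, 1, 1, 1, 1, 1, 1].
125 − 45 = 80 transpositions; sign(π) = (−1)^80 = +1.
The Jacobi symbol (51|125) = +1 (Zolotarev) agrees.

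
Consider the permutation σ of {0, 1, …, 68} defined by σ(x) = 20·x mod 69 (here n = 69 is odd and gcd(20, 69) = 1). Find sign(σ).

+1

Orbit of 1 under x↦20x: [1, 20, 55, 65, 58, 56, 16]… (length divides ord_69(20)).
Cycle type of π: 22×3 + 2 + 1; total 5 cycles.
n − c = 69 − 5 = 64; sign = (−1)^64 = +1.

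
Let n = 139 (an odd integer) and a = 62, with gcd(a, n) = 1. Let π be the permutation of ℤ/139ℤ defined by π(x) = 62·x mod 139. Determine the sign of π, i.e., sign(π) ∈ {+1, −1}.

-1

Start at x=34: 34 → 23 → 36 → 8 → 79 → 33 → 100 → … (one orbit).
The orbit structure of x ↦ 62x mod 139: 4 orbits of sizes [46, 46, 46, 1].
sign(π) = (−1)^{n − #cycles} = (−1)^{139−4} = (−1)^135 = -1.
Check: (62/139) = -1 by Zolotarev.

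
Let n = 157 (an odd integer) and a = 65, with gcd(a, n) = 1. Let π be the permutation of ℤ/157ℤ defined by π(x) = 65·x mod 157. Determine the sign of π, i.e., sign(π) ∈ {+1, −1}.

-1

Trace 59: π^k(59) = [59, 67, 116, 4, 103, 101, 128] for k=0..6.
Cycle lengths of π_65 on ℤ/157ℤ: [52, 52, 52, 1]; 4 cycles in total.
157 − 4 = 153 transpositions; sign(π) = (−1)^153 = -1.
Zolotarev: (65|157) = -1, matching the cycle-count sign.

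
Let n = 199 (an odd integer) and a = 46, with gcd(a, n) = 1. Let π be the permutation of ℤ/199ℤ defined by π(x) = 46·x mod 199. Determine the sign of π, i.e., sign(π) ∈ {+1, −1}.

+1

Start at x=104: 104 → 8 → 169 → 13 → 1 → 46 → 126 → … (one orbit).
Cycle type of π: 99×2 + 1; total 3 cycles.
sign(π) = (−1)^{n − #cycles} = (−1)^{199−3} = (−1)^196 = +1.
Zolotarev: (46|199) = +1, matching the cycle-count sign.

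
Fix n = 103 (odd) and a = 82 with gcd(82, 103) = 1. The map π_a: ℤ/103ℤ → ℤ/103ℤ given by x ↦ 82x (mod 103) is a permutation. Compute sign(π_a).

+1

Orbit of 25 under x↦82x: [25, 93, 4, 19, 13, 36, 68]… (length divides ord_103(82)).
Cycle lengths of π_82 on ℤ/103ℤ: [51, 51, 1]; 3 cycles in total.
Σ(ℓ_i−1) = 103−3 = 100; sign = (−1)^100 = +1.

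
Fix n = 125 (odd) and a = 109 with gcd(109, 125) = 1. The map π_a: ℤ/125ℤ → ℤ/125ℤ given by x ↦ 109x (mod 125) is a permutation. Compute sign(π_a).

Start at x=49: 49 → 91 → 44 → 46 → 14 → 26 → 84 → … (one orbit).
Cycle lengths of π_109 on ℤ/125ℤ: [50, 50, 10, 10, 2, 2, 1]; 7 cycles in total.
With 7 cycles on 125 points, sign = (−1)^{125−7} = +1.
(109|125)_J = +1 (Zolotarev's lemma cross-check).

+1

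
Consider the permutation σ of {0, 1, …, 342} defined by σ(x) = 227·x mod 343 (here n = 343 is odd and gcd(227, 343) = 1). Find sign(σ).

Start at x=67: 67 → 117 → 148 → 325 → 30 → 293 → 312 → … (one orbit).
The orbit structure of x ↦ 227x mod 343: 16 orbits of sizes [42, 42, 42, 42, 42, 42, 42, 6, 6, 6, 6, 6, 6, 6, 6, 1].
16 cycles on 343: each ℓ→(−1)^(ℓ−1), product (−1)^327 = -1.

-1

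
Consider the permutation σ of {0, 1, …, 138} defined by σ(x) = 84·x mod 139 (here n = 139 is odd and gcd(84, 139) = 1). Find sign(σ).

Start at x=52: 52 → 59 → 91 → 138 → 55 → 33 → 131 → … (one orbit).
Cycle lengths of π_84 on ℤ/139ℤ: [46, 46, 46, 1]; 4 cycles in total.
4 cycles on 139: each ℓ→(−1)^(ℓ−1), product (−1)^135 = -1.
(84|139)_J = -1 (Zolotarev's lemma cross-check).

-1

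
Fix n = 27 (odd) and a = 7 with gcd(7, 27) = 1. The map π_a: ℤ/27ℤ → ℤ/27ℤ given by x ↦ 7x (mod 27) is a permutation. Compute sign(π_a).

+1

Trace 22: π^k(22) = [22, 19, 25, 13, 10, 16, 4] for k=0..6.
π_7 has 7 disjoint cycles with lengths [9, 9, 3, 3, 1, 1, 1] on {0,…,26}.
With 7 cycles on 27 points, sign = (−1)^{27−7} = +1.
(7|27)_J = +1 (Zolotarev's lemma cross-check).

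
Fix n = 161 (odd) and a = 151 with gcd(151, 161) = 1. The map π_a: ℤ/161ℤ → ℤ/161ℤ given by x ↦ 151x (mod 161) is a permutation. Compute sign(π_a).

Start at x=81: 81 → 156 → 50 → 144 → 9 → 71 → 95 → … (one orbit).
9 cycles of lengths [33, 33, 33, 33, 11, 11, 3, 3, 1].
Σ(ℓ_i−1) = 161−9 = 152; sign = (−1)^152 = +1.

+1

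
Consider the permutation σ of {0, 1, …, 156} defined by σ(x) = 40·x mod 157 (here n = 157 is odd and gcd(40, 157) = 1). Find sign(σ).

+1

Orbit of 154 under x↦40x: [154, 37, 67, 11, 126, 16, 12]… (length divides ord_157(40)).
The orbit structure of x ↦ 40x mod 157: 5 orbits of sizes [39, 39, 39, 39, 1].
5 cycles on 157: each ℓ→(−1)^(ℓ−1), product (−1)^152 = +1.
Via Zolotarev, sign(π_{40}) = (40|157) = +1.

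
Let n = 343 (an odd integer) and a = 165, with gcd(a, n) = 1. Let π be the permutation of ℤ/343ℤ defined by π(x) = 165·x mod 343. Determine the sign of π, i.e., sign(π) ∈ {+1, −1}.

+1

Orbit of 50 under x↦165x: [50, 18, 226, 246, 116, 275, 99]… (length divides ord_343(165)).
Cycle type of π: 21×14 + 3×16 + 1; total 31 cycles.
343 − 31 = 312 transpositions; sign(π) = (−1)^312 = +1.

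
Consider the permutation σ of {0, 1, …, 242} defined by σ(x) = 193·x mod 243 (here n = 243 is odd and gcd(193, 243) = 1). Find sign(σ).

+1

Orbit of 97 under x↦193x: [97, 10, 229, 214, 235, 157, 169]… (length divides ord_243(193)).
Cycle lengths of π_193 on ℤ/243ℤ: [81, 81, 27, 27, 9, 9, 3, 3, 1, 1, 1]; 11 cycles in total.
With 11 cycles on 243 points, sign = (−1)^{243−11} = +1.
The Jacobi symbol (193|243) = +1 (Zolotarev) agrees.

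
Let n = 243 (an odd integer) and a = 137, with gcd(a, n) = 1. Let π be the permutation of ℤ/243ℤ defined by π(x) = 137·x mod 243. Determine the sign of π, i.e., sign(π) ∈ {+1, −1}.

-1

Start at x=130: 130 → 71 → 7 → 230 → 163 → 218 → 220 → … (one orbit).
π_137 has 6 disjoint cycles with lengths [162, 54, 18, 6, 2, 1] on {0,…,242}.
n − c = 243 − 6 = 237; sign = (−1)^237 = -1.
Check: (137/243) = -1 by Zolotarev.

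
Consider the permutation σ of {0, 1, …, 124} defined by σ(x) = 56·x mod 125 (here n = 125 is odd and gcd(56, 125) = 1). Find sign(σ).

+1

Trace 46: π^k(46) = [46, 76, 6, 86, 66, 71, 101] for k=0..6.
Decompose π into cycles: lengths [25, 25, 25, 25, 5, 5, 5, 5, 1, 1, 1, 1, 1] (13 cycles, including the fixed point 0).
n − c = 125 − 13 = 112; sign = (−1)^112 = +1.
Zolotarev: (56|125) = +1, matching the cycle-count sign.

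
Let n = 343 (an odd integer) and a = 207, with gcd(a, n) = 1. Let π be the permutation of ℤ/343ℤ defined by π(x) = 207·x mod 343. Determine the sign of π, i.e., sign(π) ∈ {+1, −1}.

+1

Orbit of 85 under x↦207x: [85, 102, 191, 92, 179, 9, 148]… (length divides ord_343(207)).
7 cycles of lengths [147, 147, 21, 21, 3, 3, 1].
n − c = 343 − 7 = 336; sign = (−1)^336 = +1.
Zolotarev: (207|343) = +1, matching the cycle-count sign.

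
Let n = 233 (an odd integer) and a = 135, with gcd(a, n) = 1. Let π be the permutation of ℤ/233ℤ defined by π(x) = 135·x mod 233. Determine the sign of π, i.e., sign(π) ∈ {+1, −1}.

Start at x=37: 37 → 102 → 23 → 76 → 8 → 148 → 175 → … (one orbit).
The orbit structure of x ↦ 135x mod 233: 9 orbits of sizes [29, 29, 29, 29, 29, 29, 29, 29, 1].
233 − 9 = 224 transpositions; sign(π) = (−1)^224 = +1.
Check: (135/233) = +1 by Zolotarev.

+1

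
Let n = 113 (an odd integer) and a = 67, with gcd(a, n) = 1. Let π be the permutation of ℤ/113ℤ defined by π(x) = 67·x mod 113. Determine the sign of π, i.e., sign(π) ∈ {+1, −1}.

-1

Trace 42: π^k(42) = [42, 102, 54, 2, 21, 51, 27] for k=0..6.
Cycle type of π: 112 + 1; total 2 cycles.
113 − 2 = 111 transpositions; sign(π) = (−1)^111 = -1.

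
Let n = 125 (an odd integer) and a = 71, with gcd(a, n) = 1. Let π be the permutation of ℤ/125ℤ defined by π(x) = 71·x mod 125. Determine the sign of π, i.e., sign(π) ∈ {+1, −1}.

Orbit of 16 under x↦71x: [16, 11, 31, 76, 21, 116, 111]… (length divides ord_125(71)).
Cycle lengths of π_71 on ℤ/125ℤ: [25, 25, 25, 25, 5, 5, 5, 5, 1, 1, 1, 1, 1]; 13 cycles in total.
sign(π) = (−1)^{n − #cycles} = (−1)^{125−13} = (−1)^112 = +1.
(71|125)_J = +1 (Zolotarev's lemma cross-check).

+1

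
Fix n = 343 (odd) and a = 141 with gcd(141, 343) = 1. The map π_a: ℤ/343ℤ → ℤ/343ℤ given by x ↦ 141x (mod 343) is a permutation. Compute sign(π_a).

+1

Orbit of 120 under x↦141x: [120, 113, 155, 246, 43, 232, 127]… (length divides ord_343(141)).
The orbit structure of x ↦ 141x mod 343: 19 orbits of sizes [49, 49, 49, 49, 49, 49, 7, 7, 7, 7, 7, 7, 1, 1, 1, 1, 1, 1, 1].
sign(π) = (−1)^{n − #cycles} = (−1)^{343−19} = (−1)^324 = +1.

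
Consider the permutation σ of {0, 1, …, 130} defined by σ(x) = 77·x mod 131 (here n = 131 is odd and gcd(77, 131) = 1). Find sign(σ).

Start at x=15: 15 → 107 → 117 → 101 → 48 → 28 → 60 → … (one orbit).
π_77 has 3 disjoint cycles with lengths [65, 65, 1] on {0,…,130}.
With 3 cycles on 131 points, sign = (−1)^{131−3} = +1.
Check: (77/131) = +1 by Zolotarev.

+1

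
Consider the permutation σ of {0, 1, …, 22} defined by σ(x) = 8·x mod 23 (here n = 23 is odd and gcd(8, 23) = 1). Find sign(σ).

+1

Trace 18: π^k(18) = [18, 6, 2, 16, 13, 12, 4] for k=0..6.
Cycle type of π: 11×2 + 1; total 3 cycles.
3 cycles on 23: each ℓ→(−1)^(ℓ−1), product (−1)^20 = +1.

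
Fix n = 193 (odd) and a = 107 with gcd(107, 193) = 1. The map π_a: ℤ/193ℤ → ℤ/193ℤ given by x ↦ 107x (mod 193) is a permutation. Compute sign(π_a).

+1

Start at x=75: 75 → 112 → 18 → 189 → 151 → 138 → 98 → … (one orbit).
Cycle lengths of π_107 on ℤ/193ℤ: [96, 96, 1]; 3 cycles in total.
n − c = 193 − 3 = 190; sign = (−1)^190 = +1.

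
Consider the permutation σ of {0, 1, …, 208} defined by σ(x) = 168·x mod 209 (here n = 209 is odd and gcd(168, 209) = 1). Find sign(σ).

Trace 159: π^k(159) = [159, 169, 177, 58, 130, 104, 125] for k=0..6.
9 cycles of lengths [45, 45, 45, 45, 9, 9, 5, 5, 1].
9 cycles on 209: each ℓ→(−1)^(ℓ−1), product (−1)^200 = +1.

+1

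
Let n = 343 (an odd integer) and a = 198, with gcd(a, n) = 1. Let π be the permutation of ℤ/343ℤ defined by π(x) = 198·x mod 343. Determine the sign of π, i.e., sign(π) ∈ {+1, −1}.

Trace 197: π^k(197) = [197, 247, 200, 155, 163, 32, 162] for k=0..6.
Cycle type of π: 147×2 + 21×2 + 3×2 + 1; total 7 cycles.
7 cycles on 343: each ℓ→(−1)^(ℓ−1), product (−1)^336 = +1.

+1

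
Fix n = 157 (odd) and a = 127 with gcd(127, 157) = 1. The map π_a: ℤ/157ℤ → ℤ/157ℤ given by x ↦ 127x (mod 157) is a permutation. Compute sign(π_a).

Orbit of 17 under x↦127x: [17, 118, 71, 68, 1, 127, 115]… (length divides ord_157(127)).
Decompose π into cycles: lengths [78, 78, 1] (3 cycles, including the fixed point 0).
n − c = 157 − 3 = 154; sign = (−1)^154 = +1.

+1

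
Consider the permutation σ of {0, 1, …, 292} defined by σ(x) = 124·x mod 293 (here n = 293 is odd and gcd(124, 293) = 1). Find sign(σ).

+1

Trace 65: π^k(65) = [65, 149, 17, 57, 36, 69, 59] for k=0..6.
Cycle type of π: 73×4 + 1; total 5 cycles.
Σ(ℓ_i−1) = 293−5 = 288; sign = (−1)^288 = +1.
Via Zolotarev, sign(π_{124}) = (124|293) = +1.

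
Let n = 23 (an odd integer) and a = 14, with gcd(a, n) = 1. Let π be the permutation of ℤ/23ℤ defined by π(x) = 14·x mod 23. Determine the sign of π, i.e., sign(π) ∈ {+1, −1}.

Orbit of 5 under x↦14x: [5, 1, 14, 12, 7, 6, 15]… (length divides ord_23(14)).
2 cycles of lengths [22, 1].
2 cycles on 23: each ℓ→(−1)^(ℓ−1), product (−1)^21 = -1.
Zolotarev: (14|23) = -1, matching the cycle-count sign.

-1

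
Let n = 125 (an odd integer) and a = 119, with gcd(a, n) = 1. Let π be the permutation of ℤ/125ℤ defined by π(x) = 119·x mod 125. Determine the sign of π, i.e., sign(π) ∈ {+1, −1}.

+1

Trace 51: π^k(51) = [51, 69, 86, 109, 96, 49, 81] for k=0..6.
The orbit structure of x ↦ 119x mod 125: 7 orbits of sizes [50, 50, 10, 10, 2, 2, 1].
7 cycles on 125: each ℓ→(−1)^(ℓ−1), product (−1)^118 = +1.
Via Zolotarev, sign(π_{119}) = (119|125) = +1.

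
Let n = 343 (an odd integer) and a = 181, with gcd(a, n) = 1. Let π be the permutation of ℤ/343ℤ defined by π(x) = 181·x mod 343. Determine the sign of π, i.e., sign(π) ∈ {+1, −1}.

-1

Trace 141: π^k(141) = [141, 139, 120, 111, 197, 328, 29] for k=0..6.
π_181 has 10 disjoint cycles with lengths [98, 98, 98, 14, 14, 14, 2, 2, 2, 1] on {0,…,342}.
343 − 10 = 333 transpositions; sign(π) = (−1)^333 = -1.
Via Zolotarev, sign(π_{181}) = (181|343) = -1.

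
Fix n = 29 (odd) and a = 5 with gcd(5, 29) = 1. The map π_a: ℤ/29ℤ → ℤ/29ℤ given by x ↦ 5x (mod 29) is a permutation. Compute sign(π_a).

Trace 1: π^k(1) = [1, 5, 25, 9, 16, 22, 23] for k=0..6.
Cycle lengths of π_5 on ℤ/29ℤ: [14, 14, 1]; 3 cycles in total.
3 cycles on 29: each ℓ→(−1)^(ℓ−1), product (−1)^26 = +1.

+1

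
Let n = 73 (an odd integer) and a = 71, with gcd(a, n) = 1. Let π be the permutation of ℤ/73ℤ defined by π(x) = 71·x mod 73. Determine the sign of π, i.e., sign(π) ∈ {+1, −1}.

+1

Start at x=32: 32 → 9 → 55 → 36 → 1 → 71 → 4 → … (one orbit).
Decompose π into cycles: lengths [18, 18, 18, 18, 1] (5 cycles, including the fixed point 0).
n − c = 73 − 5 = 68; sign = (−1)^68 = +1.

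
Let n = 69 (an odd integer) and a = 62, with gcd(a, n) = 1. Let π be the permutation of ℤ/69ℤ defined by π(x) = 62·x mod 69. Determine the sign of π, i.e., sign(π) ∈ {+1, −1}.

-1

Orbit of 58 under x↦62x: [58, 8, 13, 47, 16, 26, 25]… (length divides ord_69(62)).
Decompose π into cycles: lengths [22, 22, 11, 11, 2, 1] (6 cycles, including the fixed point 0).
n − c = 69 − 6 = 63; sign = (−1)^63 = -1.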